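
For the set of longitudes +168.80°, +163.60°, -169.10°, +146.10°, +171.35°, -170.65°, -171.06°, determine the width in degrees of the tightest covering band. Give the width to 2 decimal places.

44.80°

Sort the longitudes: -171.06°, -170.65°, -169.10°, +146.10°, +163.60°, +168.80°, +171.35°.
Eastward gaps between consecutive values (wrapping around): 0.41°, 1.55°, 315.20°, 17.50°, 5.20°, 2.55°, 17.59°.
Largest gap = 315.20° ⇒ minimal covering band is its complement: 360° − 315.20° = 44.80°.
Band runs from +146.10° eastward to -169.10°, crossing the antimeridian.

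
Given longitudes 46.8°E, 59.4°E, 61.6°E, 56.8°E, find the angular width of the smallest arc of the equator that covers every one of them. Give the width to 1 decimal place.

Sort the longitudes: +46.8°, +56.8°, +59.4°, +61.6°.
Eastward gaps between consecutive values (wrapping around): 10.0°, 2.6°, 2.2°, 345.2°.
Largest gap = 345.2° ⇒ minimal covering band is its complement: 360° − 345.2° = 14.8°.
Band runs from +46.8° eastward to +61.6°.

14.8°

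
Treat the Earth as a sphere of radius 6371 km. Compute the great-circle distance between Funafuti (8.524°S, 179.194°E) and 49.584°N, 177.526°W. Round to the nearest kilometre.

6469 km

Δλ = -177.526 − 179.194 = -356.720°; wrapped into (−180°, 180°]: 3.280°.
Δφ = 49.584 − -8.524 = 58.108°.
a = sin²(Δφ/2) + cos φ₁ · cos φ₂ · sin²(Δλ/2) = 0.236365.
c = 2·atan2(√a, √(1−a)) = 1.01541 rad → d = 6371·c ≈ 6469.19 km.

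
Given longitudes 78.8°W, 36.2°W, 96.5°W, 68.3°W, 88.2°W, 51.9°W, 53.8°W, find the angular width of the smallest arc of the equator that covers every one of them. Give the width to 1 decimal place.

Sort the longitudes: -96.5°, -88.2°, -78.8°, -68.3°, -53.8°, -51.9°, -36.2°.
Eastward gaps between consecutive values (wrapping around): 8.3°, 9.4°, 10.5°, 14.5°, 1.9°, 15.7°, 299.7°.
Largest gap = 299.7° ⇒ minimal covering band is its complement: 360° − 299.7° = 60.3°.
Band runs from -96.5° eastward to -36.2°.

60.3°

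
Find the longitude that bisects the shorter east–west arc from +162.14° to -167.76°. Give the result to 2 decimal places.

Signed shortest Δλ from +162.14° to -167.76° is +30.10°.
Midpoint longitude = +162.14° + (+30.10°)/2 = +162.14° + 15.05° = +177.19°.
(The naïve average (+162.14 + -167.76)/2 = -2.81° is on the wrong side of the globe.)

+177.19°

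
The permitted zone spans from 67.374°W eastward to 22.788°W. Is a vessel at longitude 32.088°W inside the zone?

Yes

Band width going east from -67.374° to -22.788°: ((-22.788 − -67.374) mod 360) = 44.586°.
Offset of -32.088° east of the west edge: ((-32.088 − -67.374) mod 360) = 35.286°.
35.286° ≤ 44.586° ⇒ inside.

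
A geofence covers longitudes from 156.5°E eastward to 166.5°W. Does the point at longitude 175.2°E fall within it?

Yes

Band width going east from +156.5° to -166.5°: ((-166.5 − 156.5) mod 360) = 37.0°.
Offset of +175.2° east of the west edge: ((175.2 − 156.5) mod 360) = 18.7°.
18.7° ≤ 37.0° ⇒ inside.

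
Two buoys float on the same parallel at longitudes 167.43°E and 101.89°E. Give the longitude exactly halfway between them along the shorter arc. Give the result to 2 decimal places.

134.66°E

Signed shortest Δλ from +167.43° to +101.89° is -65.54°.
Midpoint longitude = +167.43° + (-65.54°)/2 = +167.43° − 32.77° = +134.66°.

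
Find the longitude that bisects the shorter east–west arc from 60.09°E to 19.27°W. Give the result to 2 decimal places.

Signed shortest Δλ from +60.09° to -19.27° is -79.36°.
Midpoint longitude = +60.09° + (-79.36°)/2 = +60.09° − 39.68° = +20.41°.

20.41°E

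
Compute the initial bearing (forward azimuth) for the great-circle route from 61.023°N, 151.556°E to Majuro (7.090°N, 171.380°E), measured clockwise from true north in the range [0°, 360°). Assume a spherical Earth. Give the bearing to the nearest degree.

156°

Δλ = 171.380 − 151.556 = 19.824°.
θ = atan2( sin Δλ · cos φ₂ , cos φ₁ · sin φ₂ − sin φ₁ · cos φ₂ · cos Δλ )
  = atan2(0.33654, -0.75688) = 156.028° → normalised to [0°, 360°): 156.028°.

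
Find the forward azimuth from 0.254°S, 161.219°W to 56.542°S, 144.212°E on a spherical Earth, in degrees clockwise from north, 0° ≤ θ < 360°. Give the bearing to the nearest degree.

208°

Δλ = 144.212 − -161.219 = 305.431°; wrapped into (−180°, 180°]: -54.569°.
θ = atan2( sin Δλ · cos φ₂ , cos φ₁ · sin φ₂ − sin φ₁ · cos φ₂ · cos Δλ )
  = atan2(-0.44923, -0.83287) = -151.659° → normalised to [0°, 360°): 208.341°.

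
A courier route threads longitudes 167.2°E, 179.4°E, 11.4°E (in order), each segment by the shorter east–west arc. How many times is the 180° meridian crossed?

0

Leg 1: +167.2° → +179.4°, shortest Δλ = 12.2° (east) — does not cross 180°.
Leg 2: +179.4° → +11.4°, shortest Δλ = -168.0° (west) — does not cross 180°.
Total crossings: 0.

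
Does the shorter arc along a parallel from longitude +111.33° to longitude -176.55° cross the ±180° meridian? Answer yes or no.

Naïve |-176.55 − 111.33| = 287.88° > 180°, so the shorter arc goes the other way round — across 180°.
Signed shortest Δλ = ((-176.55 − 111.33 + 180) mod 360) − 180 = 72.12°.
Going east by 72.12° from +111.33° passes through 180° before reaching -176.55°.

Yes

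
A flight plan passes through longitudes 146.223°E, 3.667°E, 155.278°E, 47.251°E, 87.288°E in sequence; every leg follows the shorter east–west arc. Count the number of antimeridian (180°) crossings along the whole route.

0

Leg 1: +146.223° → +3.667°, shortest Δλ = -142.556° (west) — does not cross 180°.
Leg 2: +3.667° → +155.278°, shortest Δλ = 151.611° (east) — does not cross 180°.
Leg 3: +155.278° → +47.251°, shortest Δλ = -108.027° (west) — does not cross 180°.
Leg 4: +47.251° → +87.288°, shortest Δλ = 40.037° (east) — does not cross 180°.
Total crossings: 0.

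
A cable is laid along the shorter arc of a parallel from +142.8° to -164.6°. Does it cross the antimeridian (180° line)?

Naïve |-164.6 − 142.8| = 307.4° > 180°, so the shorter arc goes the other way round — across 180°.
Signed shortest Δλ = ((-164.6 − 142.8 + 180) mod 360) − 180 = 52.6°.
Going east by 52.6° from +142.8° passes through 180° before reaching -164.6°.

Yes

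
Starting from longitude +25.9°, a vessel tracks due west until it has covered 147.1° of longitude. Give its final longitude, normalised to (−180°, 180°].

-121.2°

Start at +25.9°; shift −147.1° → -121.2°.
-121.2° already lies in (−180°, 180°].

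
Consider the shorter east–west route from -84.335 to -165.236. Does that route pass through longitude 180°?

Signed shortest Δλ = ((-165.236 − -84.335 + 180) mod 360) − 180 = -80.901°.
Going west by 80.901° from -84.335° reaches -165.236° without touching 180°.

No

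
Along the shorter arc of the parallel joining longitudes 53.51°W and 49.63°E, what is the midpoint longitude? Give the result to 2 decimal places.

Signed shortest Δλ from -53.51° to +49.63° is +103.14°.
Midpoint longitude = -53.51° + (+103.14°)/2 = -53.51° + 51.57° = -1.94°.

1.94°W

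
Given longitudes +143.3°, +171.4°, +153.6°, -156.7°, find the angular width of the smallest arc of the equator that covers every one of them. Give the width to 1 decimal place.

60.0°

Sort the longitudes: -156.7°, +143.3°, +153.6°, +171.4°.
Eastward gaps between consecutive values (wrapping around): 300.0°, 10.3°, 17.8°, 31.9°.
Largest gap = 300.0° ⇒ minimal covering band is its complement: 360° − 300.0° = 60.0°.
Band runs from +143.3° eastward to -156.7°, crossing the antimeridian.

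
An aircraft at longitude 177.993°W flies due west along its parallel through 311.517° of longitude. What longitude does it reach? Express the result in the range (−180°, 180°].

129.510°W

Start at -177.993°; shift −311.517° → -489.510°.
-489.510° lies outside (−180°, 180°]; add 360° → -129.510°.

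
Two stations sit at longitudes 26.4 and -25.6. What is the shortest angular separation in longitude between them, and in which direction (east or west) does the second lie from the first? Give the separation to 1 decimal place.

Raw difference: -25.6 − 26.4 = -52.0°.
Normalise into (−180°, 180°]: -52.0° stays -52.0°.
Negative ⇒ the second point lies to the west; separation 52.0°.

52.0° west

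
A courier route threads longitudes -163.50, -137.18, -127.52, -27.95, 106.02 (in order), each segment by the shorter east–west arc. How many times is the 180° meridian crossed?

Leg 1: -163.50° → -137.18°, shortest Δλ = 26.32° (east) — does not cross 180°.
Leg 2: -137.18° → -127.52°, shortest Δλ = 9.66° (east) — does not cross 180°.
Leg 3: -127.52° → -27.95°, shortest Δλ = 99.57° (east) — does not cross 180°.
Leg 4: -27.95° → +106.02°, shortest Δλ = 133.97° (east) — does not cross 180°.
Total crossings: 0.

0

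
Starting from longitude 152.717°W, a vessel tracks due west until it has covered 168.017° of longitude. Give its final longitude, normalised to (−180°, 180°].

39.266°E

Start at -152.717°; shift −168.017° → -320.734°.
-320.734° lies outside (−180°, 180°]; add 360° → +39.266°.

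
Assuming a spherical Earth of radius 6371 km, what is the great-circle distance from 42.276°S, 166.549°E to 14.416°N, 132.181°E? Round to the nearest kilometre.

7218 km

Δλ = 132.181 − 166.549 = -34.368°.
Δφ = 14.416 − -42.276 = 56.692°.
a = sin²(Δφ/2) + cos φ₁ · cos φ₂ · sin²(Δλ/2) = 0.287980.
c = 2·atan2(√a, √(1−a)) = 1.13290 rad → d = 6371·c ≈ 7217.68 km.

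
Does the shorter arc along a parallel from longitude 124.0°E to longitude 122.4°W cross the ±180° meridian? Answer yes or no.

Yes

Naïve |-122.4 − 124.0| = 246.4° > 180°, so the shorter arc goes the other way round — across 180°.
Signed shortest Δλ = ((-122.4 − 124.0 + 180) mod 360) − 180 = 113.6°.
Going east by 113.6° from +124.0° passes through 180° before reaching -122.4°.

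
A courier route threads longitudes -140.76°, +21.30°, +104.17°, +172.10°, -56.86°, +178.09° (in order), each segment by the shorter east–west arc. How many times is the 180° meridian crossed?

2

Leg 1: -140.76° → +21.30°, shortest Δλ = 162.06° (east) — does not cross 180°.
Leg 2: +21.30° → +104.17°, shortest Δλ = 82.87° (east) — does not cross 180°.
Leg 3: +104.17° → +172.10°, shortest Δλ = 67.93° (east) — does not cross 180°.
Leg 4: +172.10° → -56.86°, shortest Δλ = 131.04° (east) — crosses 180°.
Leg 5: -56.86° → +178.09°, shortest Δλ = -125.05° (west) — crosses 180°.
Total crossings: 2.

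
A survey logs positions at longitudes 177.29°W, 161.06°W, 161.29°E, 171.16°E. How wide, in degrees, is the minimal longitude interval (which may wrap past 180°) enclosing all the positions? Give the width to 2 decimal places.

37.65°

Sort the longitudes: -177.29°, -161.06°, +161.29°, +171.16°.
Eastward gaps between consecutive values (wrapping around): 16.23°, 322.35°, 9.87°, 11.55°.
Largest gap = 322.35° ⇒ minimal covering band is its complement: 360° − 322.35° = 37.65°.
Band runs from +161.29° eastward to -161.06°, crossing the antimeridian.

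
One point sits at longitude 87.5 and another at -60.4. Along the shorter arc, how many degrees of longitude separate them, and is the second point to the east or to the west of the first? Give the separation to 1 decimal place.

Raw difference: -60.4 − 87.5 = -147.9°.
Normalise into (−180°, 180°]: -147.9° stays -147.9°.
Negative ⇒ the second point lies to the west; separation 147.9°.

147.9° west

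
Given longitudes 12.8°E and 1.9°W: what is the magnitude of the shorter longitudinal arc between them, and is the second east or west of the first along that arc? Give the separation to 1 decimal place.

14.7° west

Raw difference: -1.9 − 12.8 = -14.7°.
Normalise into (−180°, 180°]: -14.7° stays -14.7°.
Negative ⇒ the second point lies to the west; separation 14.7°.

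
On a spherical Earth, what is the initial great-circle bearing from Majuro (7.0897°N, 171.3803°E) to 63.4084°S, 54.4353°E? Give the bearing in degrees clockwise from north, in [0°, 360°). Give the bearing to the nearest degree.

205°

Δλ = 54.4353 − 171.3803 = -116.9450°.
θ = atan2( sin Δλ · cos φ₂ , cos φ₁ · sin φ₂ − sin φ₁ · cos φ₂ · cos Δλ )
  = atan2(-0.39903, -0.86235) = -155.169° → normalised to [0°, 360°): 204.831°.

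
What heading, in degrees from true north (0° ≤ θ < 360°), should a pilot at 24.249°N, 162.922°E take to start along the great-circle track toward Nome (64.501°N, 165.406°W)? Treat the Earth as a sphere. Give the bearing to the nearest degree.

Δλ = -165.406 − 162.922 = -328.328°; wrapped into (−180°, 180°]: 31.672°.
θ = atan2( sin Δλ · cos φ₂ , cos φ₁ · sin φ₂ − sin φ₁ · cos φ₂ · cos Δλ )
  = atan2(0.22603, 0.67248) = 18.578° → normalised to [0°, 360°): 18.578°.

19°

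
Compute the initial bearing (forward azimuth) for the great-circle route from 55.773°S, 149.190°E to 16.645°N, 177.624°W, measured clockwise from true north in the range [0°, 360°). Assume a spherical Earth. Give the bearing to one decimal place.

Δλ = -177.624 − 149.190 = -326.814°; wrapped into (−180°, 180°]: 33.186°.
θ = atan2( sin Δλ · cos φ₂ , cos φ₁ · sin φ₂ − sin φ₁ · cos φ₂ · cos Δλ )
  = atan2(0.52442, 0.82408) = 32.472° → normalised to [0°, 360°): 32.472°.

32.5°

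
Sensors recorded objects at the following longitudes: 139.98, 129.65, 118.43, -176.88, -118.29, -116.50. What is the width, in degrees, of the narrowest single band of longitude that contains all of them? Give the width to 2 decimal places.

Sort the longitudes: -176.88°, -118.29°, -116.50°, +118.43°, +129.65°, +139.98°.
Eastward gaps between consecutive values (wrapping around): 58.59°, 1.79°, 234.93°, 11.22°, 10.33°, 43.14°.
Largest gap = 234.93° ⇒ minimal covering band is its complement: 360° − 234.93° = 125.07°.
Band runs from +118.43° eastward to -116.50°, crossing the antimeridian.

125.07°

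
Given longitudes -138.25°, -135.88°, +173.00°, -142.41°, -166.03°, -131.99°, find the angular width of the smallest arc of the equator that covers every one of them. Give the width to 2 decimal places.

55.01°

Sort the longitudes: -166.03°, -142.41°, -138.25°, -135.88°, -131.99°, +173.00°.
Eastward gaps between consecutive values (wrapping around): 23.62°, 4.16°, 2.37°, 3.89°, 304.99°, 20.97°.
Largest gap = 304.99° ⇒ minimal covering band is its complement: 360° − 304.99° = 55.01°.
Band runs from +173.00° eastward to -131.99°, crossing the antimeridian.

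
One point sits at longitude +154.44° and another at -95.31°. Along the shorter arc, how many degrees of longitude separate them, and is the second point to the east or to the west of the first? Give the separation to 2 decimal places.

Raw difference: -95.31 − 154.44 = -249.75°.
Normalise into (−180°, 180°]: -249.75° + 360° = 110.25°.
Positive ⇒ the second point lies to the east; separation 110.25°.

110.25° east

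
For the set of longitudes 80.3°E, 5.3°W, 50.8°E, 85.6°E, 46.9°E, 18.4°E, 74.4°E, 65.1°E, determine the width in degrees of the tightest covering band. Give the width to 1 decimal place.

Sort the longitudes: -5.3°, +18.4°, +46.9°, +50.8°, +65.1°, +74.4°, +80.3°, +85.6°.
Eastward gaps between consecutive values (wrapping around): 23.7°, 28.5°, 3.9°, 14.3°, 9.3°, 5.9°, 5.3°, 269.1°.
Largest gap = 269.1° ⇒ minimal covering band is its complement: 360° − 269.1° = 90.9°.
Band runs from -5.3° eastward to +85.6°.

90.9°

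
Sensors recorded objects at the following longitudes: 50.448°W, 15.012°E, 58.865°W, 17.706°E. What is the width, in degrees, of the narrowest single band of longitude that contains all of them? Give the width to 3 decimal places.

Sort the longitudes: -58.865°, -50.448°, +15.012°, +17.706°.
Eastward gaps between consecutive values (wrapping around): 8.417°, 65.460°, 2.694°, 283.429°.
Largest gap = 283.429° ⇒ minimal covering band is its complement: 360° − 283.429° = 76.571°.
Band runs from -58.865° eastward to +17.706°.

76.571°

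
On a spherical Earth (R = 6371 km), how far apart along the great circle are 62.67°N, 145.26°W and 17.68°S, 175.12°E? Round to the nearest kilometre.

Δλ = 175.12 − -145.26 = 320.38°; wrapped into (−180°, 180°]: -39.62°.
Δφ = -17.68 − 62.67 = -80.35°.
a = sin²(Δφ/2) + cos φ₁ · cos φ₂ · sin²(Δλ/2) = 0.466426.
c = 2·atan2(√a, √(1−a)) = 1.50360 rad → d = 6371·c ≈ 9579.42 km.

9579 km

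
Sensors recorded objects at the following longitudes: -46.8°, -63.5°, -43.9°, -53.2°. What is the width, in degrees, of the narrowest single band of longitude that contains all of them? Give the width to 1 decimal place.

Sort the longitudes: -63.5°, -53.2°, -46.8°, -43.9°.
Eastward gaps between consecutive values (wrapping around): 10.3°, 6.4°, 2.9°, 340.4°.
Largest gap = 340.4° ⇒ minimal covering band is its complement: 360° − 340.4° = 19.6°.
Band runs from -63.5° eastward to -43.9°.

19.6°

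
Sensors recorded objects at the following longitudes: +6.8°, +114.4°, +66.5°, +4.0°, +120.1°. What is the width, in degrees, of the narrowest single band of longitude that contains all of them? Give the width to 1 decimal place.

116.1°

Sort the longitudes: +4.0°, +6.8°, +66.5°, +114.4°, +120.1°.
Eastward gaps between consecutive values (wrapping around): 2.8°, 59.7°, 47.9°, 5.7°, 243.9°.
Largest gap = 243.9° ⇒ minimal covering band is its complement: 360° − 243.9° = 116.1°.
Band runs from +4.0° eastward to +120.1°.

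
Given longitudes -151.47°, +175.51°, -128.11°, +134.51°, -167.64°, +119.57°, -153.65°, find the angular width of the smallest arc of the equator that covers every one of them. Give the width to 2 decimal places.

Sort the longitudes: -167.64°, -153.65°, -151.47°, -128.11°, +119.57°, +134.51°, +175.51°.
Eastward gaps between consecutive values (wrapping around): 13.99°, 2.18°, 23.36°, 247.68°, 14.94°, 41.00°, 16.85°.
Largest gap = 247.68° ⇒ minimal covering band is its complement: 360° − 247.68° = 112.32°.
Band runs from +119.57° eastward to -128.11°, crossing the antimeridian.

112.32°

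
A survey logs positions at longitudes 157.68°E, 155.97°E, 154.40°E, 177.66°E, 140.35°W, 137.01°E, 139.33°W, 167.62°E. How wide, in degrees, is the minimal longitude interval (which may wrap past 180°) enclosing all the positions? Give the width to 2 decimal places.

Sort the longitudes: -140.35°, -139.33°, +137.01°, +154.40°, +155.97°, +157.68°, +167.62°, +177.66°.
Eastward gaps between consecutive values (wrapping around): 1.02°, 276.34°, 17.39°, 1.57°, 1.71°, 9.94°, 10.04°, 41.99°.
Largest gap = 276.34° ⇒ minimal covering band is its complement: 360° − 276.34° = 83.66°.
Band runs from +137.01° eastward to -139.33°, crossing the antimeridian.

83.66°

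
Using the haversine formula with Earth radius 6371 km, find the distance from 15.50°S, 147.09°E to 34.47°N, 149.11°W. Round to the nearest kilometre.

Δλ = -149.11 − 147.09 = -296.20°; wrapped into (−180°, 180°]: 63.80°.
Δφ = 34.47 − -15.50 = 49.97°.
a = sin²(Δφ/2) + cos φ₁ · cos φ₂ · sin²(Δλ/2) = 0.400250.
c = 2·atan2(√a, √(1−a)) = 1.36995 rad → d = 6371·c ≈ 8727.95 km.

8728 km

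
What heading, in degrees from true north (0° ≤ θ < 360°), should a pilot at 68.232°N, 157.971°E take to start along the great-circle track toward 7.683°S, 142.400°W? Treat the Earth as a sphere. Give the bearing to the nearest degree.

121°

Δλ = -142.400 − 157.971 = -300.371°; wrapped into (−180°, 180°]: 59.629°.
θ = atan2( sin Δλ · cos φ₂ , cos φ₁ · sin φ₂ − sin φ₁ · cos φ₂ · cos Δλ )
  = atan2(0.85502, -0.51491) = 121.057° → normalised to [0°, 360°): 121.057°.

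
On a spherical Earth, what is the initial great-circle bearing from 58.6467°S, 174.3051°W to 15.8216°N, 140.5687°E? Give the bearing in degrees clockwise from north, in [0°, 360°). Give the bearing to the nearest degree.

Δλ = 140.5687 − -174.3051 = 314.8738°; wrapped into (−180°, 180°]: -45.1262°.
θ = atan2( sin Δλ · cos φ₂ , cos φ₁ · sin φ₂ − sin φ₁ · cos φ₂ · cos Δλ )
  = atan2(-0.68182, 0.72155) = -43.378° → normalised to [0°, 360°): 316.622°.

317°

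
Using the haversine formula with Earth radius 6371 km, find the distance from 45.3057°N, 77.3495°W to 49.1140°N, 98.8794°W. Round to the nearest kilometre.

Δλ = -98.8794 − -77.3495 = -21.5299°.
Δφ = 49.1140 − 45.3057 = 3.8083°.
a = sin²(Δφ/2) + cos φ₁ · cos φ₂ · sin²(Δλ/2) = 0.017165.
c = 2·atan2(√a, √(1−a)) = 0.26278 rad → d = 6371·c ≈ 1674.20 km.

1674 km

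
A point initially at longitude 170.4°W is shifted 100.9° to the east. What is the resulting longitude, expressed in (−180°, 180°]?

69.5°W

Start at -170.4°; shift +100.9° → -69.5°.
-69.5° already lies in (−180°, 180°].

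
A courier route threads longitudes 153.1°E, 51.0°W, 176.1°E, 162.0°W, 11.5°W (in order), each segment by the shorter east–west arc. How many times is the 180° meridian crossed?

3

Leg 1: +153.1° → -51.0°, shortest Δλ = 155.9° (east) — crosses 180°.
Leg 2: -51.0° → +176.1°, shortest Δλ = -132.9° (west) — crosses 180°.
Leg 3: +176.1° → -162.0°, shortest Δλ = 21.9° (east) — crosses 180°.
Leg 4: -162.0° → -11.5°, shortest Δλ = 150.5° (east) — does not cross 180°.
Total crossings: 3.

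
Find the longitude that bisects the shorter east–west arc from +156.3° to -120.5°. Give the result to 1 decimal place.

-162.1°

Signed shortest Δλ from +156.3° to -120.5° is +83.2°.
Midpoint longitude = +156.3° + (+83.2°)/2 = +156.3° + 41.6° = +197.9°.
Normalise into (−180°, 180°]: -162.1°.
(The naïve average (+156.3 + -120.5)/2 = 17.9° is on the wrong side of the globe.)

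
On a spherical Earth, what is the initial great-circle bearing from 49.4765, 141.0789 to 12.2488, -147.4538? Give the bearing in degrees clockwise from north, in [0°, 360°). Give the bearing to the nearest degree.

96°

Δλ = -147.4538 − 141.0789 = -288.5327°; wrapped into (−180°, 180°]: 71.4673°.
θ = atan2( sin Δλ · cos φ₂ , cos φ₁ · sin φ₂ − sin φ₁ · cos φ₂ · cos Δλ )
  = atan2(0.92656, -0.09826) = 96.053° → normalised to [0°, 360°): 96.053°.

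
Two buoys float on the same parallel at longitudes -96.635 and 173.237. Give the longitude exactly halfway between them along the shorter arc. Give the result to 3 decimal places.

Signed shortest Δλ from -96.635° to +173.237° is -90.128°.
Midpoint longitude = -96.635° + (-90.128°)/2 = -96.635° − 45.064° = -141.699°.
(The naïve average (-96.635 + +173.237)/2 = 38.301° is on the wrong side of the globe.)

-141.699°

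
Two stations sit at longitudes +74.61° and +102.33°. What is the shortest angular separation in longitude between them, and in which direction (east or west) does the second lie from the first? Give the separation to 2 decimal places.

Raw difference: 102.33 − 74.61 = 27.72°.
Normalise into (−180°, 180°]: 27.72° stays 27.72°.
Positive ⇒ the second point lies to the east; separation 27.72°.

27.72° east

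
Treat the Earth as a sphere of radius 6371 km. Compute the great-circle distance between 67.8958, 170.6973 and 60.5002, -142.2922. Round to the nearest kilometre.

2350 km

Δλ = -142.2922 − 170.6973 = -312.9895°; wrapped into (−180°, 180°]: 47.0105°.
Δφ = 60.5002 − 67.8958 = -7.3956°.
a = sin²(Δφ/2) + cos φ₁ · cos φ₂ · sin²(Δλ/2) = 0.033634.
c = 2·atan2(√a, √(1−a)) = 0.36888 rad → d = 6371·c ≈ 2350.12 km.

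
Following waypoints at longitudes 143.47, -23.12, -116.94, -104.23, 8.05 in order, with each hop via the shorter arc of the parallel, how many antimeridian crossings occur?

Leg 1: +143.47° → -23.12°, shortest Δλ = -166.59° (west) — does not cross 180°.
Leg 2: -23.12° → -116.94°, shortest Δλ = -93.82° (west) — does not cross 180°.
Leg 3: -116.94° → -104.23°, shortest Δλ = 12.71° (east) — does not cross 180°.
Leg 4: -104.23° → +8.05°, shortest Δλ = 112.28° (east) — does not cross 180°.
Total crossings: 0.

0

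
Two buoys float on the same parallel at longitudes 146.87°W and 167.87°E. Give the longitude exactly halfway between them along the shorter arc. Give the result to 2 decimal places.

169.50°W

Signed shortest Δλ from -146.87° to +167.87° is -45.26°.
Midpoint longitude = -146.87° + (-45.26°)/2 = -146.87° − 22.63° = -169.50°.
(The naïve average (-146.87 + +167.87)/2 = 10.5° is on the wrong side of the globe.)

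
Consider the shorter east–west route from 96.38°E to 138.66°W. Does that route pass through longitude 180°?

Yes

Naïve |-138.66 − 96.38| = 235.04° > 180°, so the shorter arc goes the other way round — across 180°.
Signed shortest Δλ = ((-138.66 − 96.38 + 180) mod 360) − 180 = 124.96°.
Going east by 124.96° from +96.38° passes through 180° before reaching -138.66°.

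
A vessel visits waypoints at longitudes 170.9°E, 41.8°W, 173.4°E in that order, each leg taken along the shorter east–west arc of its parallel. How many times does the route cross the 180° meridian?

Leg 1: +170.9° → -41.8°, shortest Δλ = 147.3° (east) — crosses 180°.
Leg 2: -41.8° → +173.4°, shortest Δλ = -144.8° (west) — crosses 180°.
Total crossings: 2.

2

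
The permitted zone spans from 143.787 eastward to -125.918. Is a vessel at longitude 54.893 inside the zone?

Band width going east from +143.787° to -125.918°: ((-125.918 − 143.787) mod 360) = 90.295°.
Offset of +54.893° east of the west edge: ((54.893 − 143.787) mod 360) = 271.106°.
271.106° > 90.295° ⇒ outside.

No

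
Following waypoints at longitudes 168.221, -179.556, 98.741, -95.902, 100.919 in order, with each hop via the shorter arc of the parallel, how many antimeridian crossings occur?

4

Leg 1: +168.221° → -179.556°, shortest Δλ = 12.223° (east) — crosses 180°.
Leg 2: -179.556° → +98.741°, shortest Δλ = -81.703° (west) — crosses 180°.
Leg 3: +98.741° → -95.902°, shortest Δλ = 165.357° (east) — crosses 180°.
Leg 4: -95.902° → +100.919°, shortest Δλ = -163.179° (west) — crosses 180°.
Total crossings: 4.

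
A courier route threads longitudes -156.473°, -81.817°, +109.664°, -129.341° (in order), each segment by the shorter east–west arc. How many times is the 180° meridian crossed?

2

Leg 1: -156.473° → -81.817°, shortest Δλ = 74.656° (east) — does not cross 180°.
Leg 2: -81.817° → +109.664°, shortest Δλ = -168.519° (west) — crosses 180°.
Leg 3: +109.664° → -129.341°, shortest Δλ = 120.995° (east) — crosses 180°.
Total crossings: 2.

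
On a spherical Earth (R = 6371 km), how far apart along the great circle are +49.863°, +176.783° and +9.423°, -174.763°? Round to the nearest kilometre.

4564 km

Δλ = -174.763 − 176.783 = -351.546°; wrapped into (−180°, 180°]: 8.454°.
Δφ = 9.423 − 49.863 = -40.440°.
a = sin²(Δφ/2) + cos φ₁ · cos φ₂ · sin²(Δλ/2) = 0.122912.
c = 2·atan2(√a, √(1−a)) = 0.71640 rad → d = 6371·c ≈ 4564.17 km.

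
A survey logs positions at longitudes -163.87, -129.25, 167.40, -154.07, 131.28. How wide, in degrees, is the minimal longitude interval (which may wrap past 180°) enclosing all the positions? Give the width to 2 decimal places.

99.47°

Sort the longitudes: -163.87°, -154.07°, -129.25°, +131.28°, +167.40°.
Eastward gaps between consecutive values (wrapping around): 9.80°, 24.82°, 260.53°, 36.12°, 28.73°.
Largest gap = 260.53° ⇒ minimal covering band is its complement: 360° − 260.53° = 99.47°.
Band runs from +131.28° eastward to -129.25°, crossing the antimeridian.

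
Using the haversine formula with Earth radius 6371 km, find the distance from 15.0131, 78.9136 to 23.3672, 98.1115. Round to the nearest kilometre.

Δλ = 98.1115 − 78.9136 = 19.1979°.
Δφ = 23.3672 − 15.0131 = 8.3541°.
a = sin²(Δφ/2) + cos φ₁ · cos φ₂ · sin²(Δλ/2) = 0.029959.
c = 2·atan2(√a, √(1−a)) = 0.34793 rad → d = 6371·c ≈ 2216.65 km.

2217 km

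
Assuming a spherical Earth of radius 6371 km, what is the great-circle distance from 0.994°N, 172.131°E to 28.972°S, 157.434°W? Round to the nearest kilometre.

4645 km

Δλ = -157.434 − 172.131 = -329.565°; wrapped into (−180°, 180°]: 30.435°.
Δφ = -28.972 − 0.994 = -29.966°.
a = sin²(Δφ/2) + cos φ₁ · cos φ₂ · sin²(Δλ/2) = 0.127106.
c = 2·atan2(√a, √(1−a)) = 0.72908 rad → d = 6371·c ≈ 4644.96 km.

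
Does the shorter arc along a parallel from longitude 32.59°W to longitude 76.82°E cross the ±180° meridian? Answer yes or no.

Signed shortest Δλ = ((76.82 − -32.59 + 180) mod 360) − 180 = 109.41°.
Going east by 109.41° from -32.59° reaches +76.82° without touching 180°.

No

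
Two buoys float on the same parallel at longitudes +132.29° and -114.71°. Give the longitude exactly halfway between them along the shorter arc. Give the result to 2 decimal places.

Signed shortest Δλ from +132.29° to -114.71° is +113.00°.
Midpoint longitude = +132.29° + (+113.00°)/2 = +132.29° + 56.50° = +188.79°.
Normalise into (−180°, 180°]: -171.21°.
(The naïve average (+132.29 + -114.71)/2 = 8.79° is on the wrong side of the globe.)

-171.21°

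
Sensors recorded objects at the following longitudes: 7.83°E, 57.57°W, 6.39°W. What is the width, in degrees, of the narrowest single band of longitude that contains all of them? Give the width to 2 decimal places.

65.40°

Sort the longitudes: -57.57°, -6.39°, +7.83°.
Eastward gaps between consecutive values (wrapping around): 51.18°, 14.22°, 294.60°.
Largest gap = 294.60° ⇒ minimal covering band is its complement: 360° − 294.60° = 65.40°.
Band runs from -57.57° eastward to +7.83°.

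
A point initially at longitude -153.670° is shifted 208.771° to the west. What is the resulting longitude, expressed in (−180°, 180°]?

-2.441°

Start at -153.670°; shift −208.771° → -362.441°.
-362.441° lies outside (−180°, 180°]; add 360° → -2.441°.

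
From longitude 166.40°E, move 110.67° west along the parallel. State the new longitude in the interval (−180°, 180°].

Start at +166.40°; shift −110.67° → +55.73°.
+55.73° already lies in (−180°, 180°].

55.73°E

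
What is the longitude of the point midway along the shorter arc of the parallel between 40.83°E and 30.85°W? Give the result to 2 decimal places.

Signed shortest Δλ from +40.83° to -30.85° is -71.68°.
Midpoint longitude = +40.83° + (-71.68°)/2 = +40.83° − 35.84° = +4.99°.

4.99°E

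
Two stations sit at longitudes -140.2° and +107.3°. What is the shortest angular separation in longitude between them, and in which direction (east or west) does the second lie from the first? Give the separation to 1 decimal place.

112.5° west

Raw difference: 107.3 − -140.2 = 247.5°.
Normalise into (−180°, 180°]: 247.5° − 360° = -112.5°.
Negative ⇒ the second point lies to the west; separation 112.5°.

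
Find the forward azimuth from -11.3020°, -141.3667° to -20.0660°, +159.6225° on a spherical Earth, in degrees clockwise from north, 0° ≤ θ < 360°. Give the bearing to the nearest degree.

253°

Δλ = 159.6225 − -141.3667 = 300.9892°; wrapped into (−180°, 180°]: -59.0108°.
θ = atan2( sin Δλ · cos φ₂ , cos φ₁ · sin φ₂ − sin φ₁ · cos φ₂ · cos Δλ )
  = atan2(-0.80523, -0.24167) = -106.706° → normalised to [0°, 360°): 253.294°.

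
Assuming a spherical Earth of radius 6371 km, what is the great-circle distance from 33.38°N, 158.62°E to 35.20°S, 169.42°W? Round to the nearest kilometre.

Δλ = -169.42 − 158.62 = -328.04°; wrapped into (−180°, 180°]: 31.96°.
Δφ = -35.20 − 33.38 = -68.58°.
a = sin²(Δφ/2) + cos φ₁ · cos φ₂ · sin²(Δλ/2) = 0.369115.
c = 2·atan2(√a, √(1−a)) = 1.30594 rad → d = 6371·c ≈ 8320.15 km.

8320 km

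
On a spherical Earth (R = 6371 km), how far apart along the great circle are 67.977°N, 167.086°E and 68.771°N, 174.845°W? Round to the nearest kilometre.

Δλ = -174.845 − 167.086 = -341.931°; wrapped into (−180°, 180°]: 18.069°.
Δφ = 68.771 − 67.977 = 0.794°.
a = sin²(Δφ/2) + cos φ₁ · cos φ₂ · sin²(Δλ/2) = 0.003396.
c = 2·atan2(√a, √(1−a)) = 0.11662 rad → d = 6371·c ≈ 742.97 km.

743 km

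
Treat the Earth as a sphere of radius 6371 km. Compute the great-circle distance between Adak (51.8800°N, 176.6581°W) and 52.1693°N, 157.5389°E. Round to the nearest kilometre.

Δλ = 157.5389 − -176.6581 = 334.1970°; wrapped into (−180°, 180°]: -25.8030°.
Δφ = 52.1693 − 51.8800 = 0.2893°.
a = sin²(Δφ/2) + cos φ₁ · cos φ₂ · sin²(Δλ/2) = 0.018881.
c = 2·atan2(√a, √(1−a)) = 0.27569 rad → d = 6371·c ≈ 1756.42 km.

1756 km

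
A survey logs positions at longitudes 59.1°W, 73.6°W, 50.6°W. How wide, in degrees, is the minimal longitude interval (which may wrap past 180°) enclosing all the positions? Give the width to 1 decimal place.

Sort the longitudes: -73.6°, -59.1°, -50.6°.
Eastward gaps between consecutive values (wrapping around): 14.5°, 8.5°, 337.0°.
Largest gap = 337.0° ⇒ minimal covering band is its complement: 360° − 337.0° = 23.0°.
Band runs from -73.6° eastward to -50.6°.

23.0°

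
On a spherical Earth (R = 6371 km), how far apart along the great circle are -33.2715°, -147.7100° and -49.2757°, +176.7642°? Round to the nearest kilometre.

3416 km

Δλ = 176.7642 − -147.7100 = 324.4742°; wrapped into (−180°, 180°]: -35.5258°.
Δφ = -49.2757 − -33.2715 = -16.0042°.
a = sin²(Δφ/2) + cos φ₁ · cos φ₂ · sin²(Δλ/2) = 0.070148.
c = 2·atan2(√a, √(1−a)) = 0.53611 rad → d = 6371·c ≈ 3415.54 km.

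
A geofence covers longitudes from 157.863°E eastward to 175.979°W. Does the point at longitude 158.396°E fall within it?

Yes

Band width going east from +157.863° to -175.979°: ((-175.979 − 157.863) mod 360) = 26.158°.
Offset of +158.396° east of the west edge: ((158.396 − 157.863) mod 360) = 0.533°.
0.533° ≤ 26.158° ⇒ inside.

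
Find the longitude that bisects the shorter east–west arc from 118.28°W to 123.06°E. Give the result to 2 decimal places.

Signed shortest Δλ from -118.28° to +123.06° is -118.66°.
Midpoint longitude = -118.28° + (-118.66°)/2 = -118.28° − 59.33° = -177.61°.
(The naïve average (-118.28 + +123.06)/2 = 2.39° is on the wrong side of the globe.)

177.61°W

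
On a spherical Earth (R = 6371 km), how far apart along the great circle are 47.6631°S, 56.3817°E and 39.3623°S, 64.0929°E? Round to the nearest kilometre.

1112 km

Δλ = 64.0929 − 56.3817 = 7.7112°.
Δφ = -39.3623 − -47.6631 = 8.3008°.
a = sin²(Δφ/2) + cos φ₁ · cos φ₂ · sin²(Δλ/2) = 0.007592.
c = 2·atan2(√a, √(1−a)) = 0.17449 rad → d = 6371·c ≈ 1111.68 km.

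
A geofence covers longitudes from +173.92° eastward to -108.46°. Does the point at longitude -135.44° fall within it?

Band width going east from +173.92° to -108.46°: ((-108.46 − 173.92) mod 360) = 77.62°.
Offset of -135.44° east of the west edge: ((-135.44 − 173.92) mod 360) = 50.64°.
50.64° ≤ 77.62° ⇒ inside.

Yes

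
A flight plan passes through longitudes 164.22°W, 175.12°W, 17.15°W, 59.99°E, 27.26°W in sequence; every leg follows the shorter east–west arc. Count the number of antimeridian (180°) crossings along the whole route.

Leg 1: -164.22° → -175.12°, shortest Δλ = -10.9° (west) — does not cross 180°.
Leg 2: -175.12° → -17.15°, shortest Δλ = 157.97° (east) — does not cross 180°.
Leg 3: -17.15° → +59.99°, shortest Δλ = 77.14° (east) — does not cross 180°.
Leg 4: +59.99° → -27.26°, shortest Δλ = -87.25° (west) — does not cross 180°.
Total crossings: 0.

0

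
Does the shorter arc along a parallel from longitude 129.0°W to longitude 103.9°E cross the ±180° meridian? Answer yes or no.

Yes

Naïve |103.9 − -129.0| = 232.9° > 180°, so the shorter arc goes the other way round — across 180°.
Signed shortest Δλ = ((103.9 − -129.0 + 180) mod 360) − 180 = -127.1°.
Going west by 127.1° from -129.0° passes through 180° before reaching +103.9°.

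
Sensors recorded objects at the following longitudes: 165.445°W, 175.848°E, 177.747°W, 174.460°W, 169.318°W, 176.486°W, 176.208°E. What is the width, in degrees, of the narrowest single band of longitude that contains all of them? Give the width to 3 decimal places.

18.707°

Sort the longitudes: -177.747°, -176.486°, -174.460°, -169.318°, -165.445°, +175.848°, +176.208°.
Eastward gaps between consecutive values (wrapping around): 1.261°, 2.026°, 5.142°, 3.873°, 341.293°, 0.360°, 6.045°.
Largest gap = 341.293° ⇒ minimal covering band is its complement: 360° − 341.293° = 18.707°.
Band runs from +175.848° eastward to -165.445°, crossing the antimeridian.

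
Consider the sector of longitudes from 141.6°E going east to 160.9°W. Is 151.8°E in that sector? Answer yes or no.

Band width going east from +141.6° to -160.9°: ((-160.9 − 141.6) mod 360) = 57.5°.
Offset of +151.8° east of the west edge: ((151.8 − 141.6) mod 360) = 10.2°.
10.2° ≤ 57.5° ⇒ inside.

Yes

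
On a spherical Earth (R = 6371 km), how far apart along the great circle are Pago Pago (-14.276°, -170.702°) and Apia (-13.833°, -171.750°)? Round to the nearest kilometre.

Δλ = -171.750 − -170.702 = -1.048°.
Δφ = -13.833 − -14.276 = 0.443°.
a = sin²(Δφ/2) + cos φ₁ · cos φ₂ · sin²(Δλ/2) = 0.000094.
c = 2·atan2(√a, √(1−a)) = 0.01935 rad → d = 6371·c ≈ 123.31 km.

123 km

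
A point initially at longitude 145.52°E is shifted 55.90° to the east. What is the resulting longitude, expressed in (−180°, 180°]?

Start at +145.52°; shift +55.90° → +201.42°.
+201.42° lies outside (−180°, 180°]; subtract 360° → -158.58°.

158.58°W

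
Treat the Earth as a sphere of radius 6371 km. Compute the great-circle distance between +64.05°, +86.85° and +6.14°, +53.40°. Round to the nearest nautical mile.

3762 nmi

Δλ = 53.40 − 86.85 = -33.45°.
Δφ = 6.14 − 64.05 = -57.91°.
a = sin²(Δφ/2) + cos φ₁ · cos φ₂ · sin²(Δλ/2) = 0.270406.
c = 2·atan2(√a, √(1−a)) = 1.09372 rad → d = 6371·c ≈ 6968.06 km ≈ 3762.45 nmi.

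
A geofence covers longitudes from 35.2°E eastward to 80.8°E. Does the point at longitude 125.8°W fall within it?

No

Band width going east from +35.2° to +80.8°: ((80.8 − 35.2) mod 360) = 45.6°.
Offset of -125.8° east of the west edge: ((-125.8 − 35.2) mod 360) = 199.0°.
199.0° > 45.6° ⇒ outside.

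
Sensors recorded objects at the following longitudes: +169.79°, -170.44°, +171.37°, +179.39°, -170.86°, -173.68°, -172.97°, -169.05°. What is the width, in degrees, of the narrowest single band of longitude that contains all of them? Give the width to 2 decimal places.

Sort the longitudes: -173.68°, -172.97°, -170.86°, -170.44°, -169.05°, +169.79°, +171.37°, +179.39°.
Eastward gaps between consecutive values (wrapping around): 0.71°, 2.11°, 0.42°, 1.39°, 338.84°, 1.58°, 8.02°, 6.93°.
Largest gap = 338.84° ⇒ minimal covering band is its complement: 360° − 338.84° = 21.16°.
Band runs from +169.79° eastward to -169.05°, crossing the antimeridian.

21.16°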